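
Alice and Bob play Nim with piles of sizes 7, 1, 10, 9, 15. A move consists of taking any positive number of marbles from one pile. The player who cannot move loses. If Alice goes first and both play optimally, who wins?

Alice wins

Compute the nim-sum pairwise:
7 XOR 1 = 6
6 XOR 10 = 12
12 XOR 9 = 5
5 XOR 15 = 10
The nim-sum is 10 ≠ 0, so this is an N-position: the player to move can win; Alice has a winning move.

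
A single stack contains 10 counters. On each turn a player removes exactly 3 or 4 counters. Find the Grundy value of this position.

1

Grundy values for subtraction set {3, 4}:
g(0) = mex{} = 0
g(1) = mex{} = 0
g(2) = mex{} = 0
g(3) = mex{0} = 1
g(4) = mex{0} = 1
g(5) = mex{0} = 1
g(6) = mex{0,1} = 2
g(7) = mex{1} = 0
g(8) = mex{1} = 0
g(9) = mex{1,2} = 0
g(10) = mex{0,2} = 1
So g(10) = 1.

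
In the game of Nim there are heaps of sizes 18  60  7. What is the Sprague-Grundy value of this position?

41

Bitwise XOR of the heap sizes:
  010010  (18)
  111100  (60)
  000111  (7)
  ------
  101001  (41)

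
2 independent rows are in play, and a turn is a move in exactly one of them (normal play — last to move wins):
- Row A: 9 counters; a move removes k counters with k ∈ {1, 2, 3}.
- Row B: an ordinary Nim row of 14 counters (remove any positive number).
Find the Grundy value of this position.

15

Grundy values for row A (subtraction set {1, 2, 3}):
k:     0  1  2  3  4  5  6  7  8  9
g(k):  0  1  2  3  0  1  2  3  0  1
So g(9) = 1.
Row B is a plain Nim row of size 14, so its Grundy value is 14.
By the Sprague-Grundy theorem, the Grundy value of a sum of independent games is the XOR of the component values.
Combined value = 1 ⊕ 14 = 15.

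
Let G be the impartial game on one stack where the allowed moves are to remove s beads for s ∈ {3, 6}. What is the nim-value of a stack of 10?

Build the Grundy sequence with g(k) = mex{g(k−s) : s ∈ {3, 6}, s ≤ k}:
g(0) = mex{} = 0
g(1) = mex{} = 0
g(2) = mex{} = 0
g(3) = mex{0} = 1
g(4) = mex{0} = 1
g(5) = mex{0} = 1
g(6) = mex{0,1} = 2
g(7) = mex{0,1} = 2
g(8) = mex{0,1} = 2
g(9) = mex{1,2} = 0
g(10) = mex{1,2} = 0
So g(10) = 0.

0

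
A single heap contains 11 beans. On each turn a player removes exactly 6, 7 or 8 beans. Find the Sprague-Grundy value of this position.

1

Compute g(0), g(1), … for moves {6, 7, 8}:
g(0) = mex{} = 0
g(1) = mex{} = 0
g(2) = mex{} = 0
g(3) = mex{} = 0
g(4) = mex{} = 0
g(5) = mex{} = 0
g(6) = mex{0} = 1
g(7) = mex{0} = 1
g(8) = mex{0} = 1
g(9) = mex{0} = 1
g(10) = mex{0} = 1
g(11) = mex{0} = 1
So g(11) = 1.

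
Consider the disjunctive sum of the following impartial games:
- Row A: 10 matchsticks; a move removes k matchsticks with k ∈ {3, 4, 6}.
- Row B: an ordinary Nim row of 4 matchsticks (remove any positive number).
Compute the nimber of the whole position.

For row A, compute g(0), g(1), … with moves {3, 4, 6}:
k:     0  1  2  3  4  5  6  7  8  9 10
g(k):  0  0  0  1  1  1  2  2  2  0  0
So g(10) = 0.
Row B is a plain Nim row of size 4, so its Grundy value is 4.
The value of a disjunctive sum is the nim-sum of the parts.
Combined value = 0 ⊕ 4 = 4.

4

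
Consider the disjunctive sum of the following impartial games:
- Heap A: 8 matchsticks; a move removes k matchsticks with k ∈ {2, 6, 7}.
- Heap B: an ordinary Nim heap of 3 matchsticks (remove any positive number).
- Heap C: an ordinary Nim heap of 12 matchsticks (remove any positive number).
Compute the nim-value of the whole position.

13

Grundy values for heap A (subtraction set {2, 6, 7}):
k:     0  1  2  3  4  5  6  7  8
g(k):  0  0  1  1  0  0  1  1  2
So g(8) = 2.
Heap B is a plain Nim heap of size 3, so its Grundy value is 3.
Heap C is a plain Nim heap of size 12, so its Grundy value is 12.
The value of a disjunctive sum is the nim-sum of the parts.
Combined value = 2 ⊕ 3 ⊕ 12 = 13.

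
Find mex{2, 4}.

0

0 is not in the set, so the mex is 0.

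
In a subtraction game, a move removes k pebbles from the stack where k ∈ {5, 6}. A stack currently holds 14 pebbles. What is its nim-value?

0

Build the Grundy sequence with g(k) = mex{g(k−s) : s ∈ {5, 6}, s ≤ k}:
g(0) = mex{} = 0
g(1) = mex{} = 0
g(2) = mex{} = 0
g(3) = mex{} = 0
g(4) = mex{} = 0
g(5) = mex{0} = 1
g(6) = mex{0} = 1
g(7) = mex{0} = 1
g(8) = mex{0} = 1
g(9) = mex{0} = 1
g(10) = mex{0,1} = 2
g(11) = mex{1} = 0
g(12) = mex{1} = 0
g(13) = mex{1} = 0
g(14) = mex{1} = 0
So g(14) = 0.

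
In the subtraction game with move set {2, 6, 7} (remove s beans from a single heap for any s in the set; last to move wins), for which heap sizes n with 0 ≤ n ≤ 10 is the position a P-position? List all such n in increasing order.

Build the Grundy sequence with g(k) = mex{g(k−s) : s ∈ {2, 6, 7}, s ≤ k}:
g(0) = mex{} = 0
g(1) = mex{} = 0
g(2) = mex{0} = 1
g(3) = mex{0} = 1
g(4) = mex{1} = 0
g(5) = mex{1} = 0
g(6) = mex{0} = 1
g(7) = mex{0} = 1
g(8) = mex{0,1} = 2
g(9) = mex{1} = 0
g(10) = mex{0,1,2} = 3
The P-positions (g = 0) in 0..10 are 0, 1, 4, 5, 9.

0, 1, 4, 5, 9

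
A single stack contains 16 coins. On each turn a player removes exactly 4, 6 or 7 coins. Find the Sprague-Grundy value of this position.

Grundy values for subtraction set {4, 6, 7}:
k:     0  1  2  3  4  5  6  7  8  9 10 11 12 13 14 15 16
g(k):  0  0  0  0  1  1  1  1  2  2  2  0  0  0  0  1  1
So g(16) = 1.

1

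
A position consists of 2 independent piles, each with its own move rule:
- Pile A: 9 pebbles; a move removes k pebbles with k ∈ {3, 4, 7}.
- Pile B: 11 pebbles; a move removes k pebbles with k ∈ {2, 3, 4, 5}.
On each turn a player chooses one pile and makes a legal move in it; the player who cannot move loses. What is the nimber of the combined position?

For pile A, compute g(0), g(1), … with moves {3, 4, 7}:
g(0) = mex{} = 0
g(1) = mex{} = 0
g(2) = mex{} = 0
g(3) = mex{0} = 1
g(4) = mex{0} = 1
g(5) = mex{0} = 1
g(6) = mex{0,1} = 2
g(7) = mex{0,1} = 2
g(8) = mex{0,1} = 2
g(9) = mex{0,1,2} = 3
So g(9) = 3.
For pile B, compute g(0), g(1), … with moves {2, 3, 4, 5}:
k:     0  1  2  3  4  5  6  7  8  9 10 11
g(k):  0  0  1  1  2  2  3  0  0  1  1  2
So g(11) = 2.
By the Sprague-Grundy theorem, the Grundy value of a sum of independent games is the XOR of the component values.
Combined value = 3 ⊕ 2 = 1.

1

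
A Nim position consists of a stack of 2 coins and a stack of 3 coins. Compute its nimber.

1

Compute the nim-sum pairwise:
2 ^ 3 = 1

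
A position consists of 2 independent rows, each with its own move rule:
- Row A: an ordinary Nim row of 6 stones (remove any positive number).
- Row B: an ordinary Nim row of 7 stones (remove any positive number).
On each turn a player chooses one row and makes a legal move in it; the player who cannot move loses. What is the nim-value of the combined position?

1

Row A is a plain Nim row of size 6, so its Grundy value is 6.
Row B is a plain Nim row of size 7, so its Grundy value is 7.
The value of a disjunctive sum is the nim-sum of the parts.
Combined value = 6 ⊕ 7 = 1.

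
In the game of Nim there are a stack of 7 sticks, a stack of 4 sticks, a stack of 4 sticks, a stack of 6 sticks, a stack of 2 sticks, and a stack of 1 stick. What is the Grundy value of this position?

2

Compute the nim-sum pairwise:
7 ^ 4 = 3
3 ^ 4 = 7
7 ^ 6 = 1
1 ^ 2 = 3
3 ^ 1 = 2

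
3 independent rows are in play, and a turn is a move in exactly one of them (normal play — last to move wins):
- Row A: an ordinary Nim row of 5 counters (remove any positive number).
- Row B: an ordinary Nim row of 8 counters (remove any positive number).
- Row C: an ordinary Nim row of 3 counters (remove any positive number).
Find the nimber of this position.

Row A is a plain Nim row of size 5, so its Grundy value is 5.
Row B is a plain Nim row of size 8, so its Grundy value is 8.
Row C is a plain Nim row of size 3, so its Grundy value is 3.
By the Sprague-Grundy theorem, the Grundy value of a sum of independent games is the XOR of the component values.
Combined value = 5 XOR 8 XOR 3 = 14.

14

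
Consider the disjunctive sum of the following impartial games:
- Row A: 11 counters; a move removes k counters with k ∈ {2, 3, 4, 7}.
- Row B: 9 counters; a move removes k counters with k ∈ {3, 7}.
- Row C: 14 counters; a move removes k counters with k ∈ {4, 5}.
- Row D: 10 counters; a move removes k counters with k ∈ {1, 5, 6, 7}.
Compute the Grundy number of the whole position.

Grundy values for row A (subtraction set {2, 3, 4, 7}):
g(0) = mex{} = 0
g(1) = mex{} = 0
g(2) = mex{0} = 1
g(3) = mex{0} = 1
g(4) = mex{0,1} = 2
g(5) = mex{0,1} = 2
g(6) = mex{1,2} = 0
g(7) = mex{0,1,2} = 3
g(8) = mex{0,2} = 1
g(9) = mex{0,1,2,3} = 4
g(10) = mex{0,1,3} = 2
g(11) = mex{1,2,3,4} = 0
So g(11) = 0.
Grundy values for row B (subtraction set {3, 7}):
g(0) = mex{} = 0
g(1) = mex{} = 0
g(2) = mex{} = 0
g(3) = mex{0} = 1
g(4) = mex{0} = 1
g(5) = mex{0} = 1
g(6) = mex{1} = 0
g(7) = mex{0,1} = 2
g(8) = mex{0,1} = 2
g(9) = mex{0} = 1
So g(9) = 1.
Build the Grundy sequence for row C with g(k) = mex{g(k−s) : s ∈ {4, 5}, s ≤ k}:
g(0) = mex{} = 0
g(1) = mex{} = 0
g(2) = mex{} = 0
g(3) = mex{} = 0
g(4) = mex{0} = 1
g(5) = mex{0} = 1
g(6) = mex{0} = 1
g(7) = mex{0} = 1
g(8) = mex{0,1} = 2
g(9) = mex{1} = 0
g(10) = mex{1} = 0
g(11) = mex{1} = 0
g(12) = mex{1,2} = 0
g(13) = mex{0,2} = 1
g(14) = mex{0} = 1
So g(14) = 1.
For row D, compute g(0), g(1), … with moves {1, 5, 6, 7}:
k:     0  1  2  3  4  5  6  7  8  9 10
g(k):  0  1  0  1  0  1  2  3  2  3  2
So g(10) = 2.
By the Sprague-Grundy theorem, the Grundy value of a sum of independent games is the XOR of the component values.
Combined value = 0 ⊕ 1 ⊕ 1 ⊕ 2 = 2.

2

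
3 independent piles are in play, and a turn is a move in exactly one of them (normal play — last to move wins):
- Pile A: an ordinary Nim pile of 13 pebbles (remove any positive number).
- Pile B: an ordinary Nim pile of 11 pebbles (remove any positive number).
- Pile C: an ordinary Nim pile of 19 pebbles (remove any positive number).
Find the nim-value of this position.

Pile A is a plain Nim pile of size 13, so its Grundy value is 13.
Pile B is a plain Nim pile of size 11, so its Grundy value is 11.
Pile C is a plain Nim pile of size 19, so its Grundy value is 19.
By the Sprague-Grundy theorem, the Grundy value of a sum of independent games is the XOR of the component values.
Combined value = 13 ⊕ 11 ⊕ 19 = 21.

21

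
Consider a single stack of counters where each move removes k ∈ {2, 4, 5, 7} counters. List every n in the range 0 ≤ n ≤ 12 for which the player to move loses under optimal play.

0, 1, 9, 10

Grundy values for subtraction set {2, 4, 5, 7}:
g(0) = mex{} = 0
g(1) = mex{} = 0
g(2) = mex{0} = 1
g(3) = mex{0} = 1
g(4) = mex{0,1} = 2
g(5) = mex{0,1} = 2
g(6) = mex{0,1,2} = 3
g(7) = mex{0,1,2} = 3
g(8) = mex{0,1,2,3} = 4
g(9) = mex{1,2,3} = 0
g(10) = mex{1,2,3,4} = 0
g(11) = mex{0,2,3} = 1
g(12) = mex{0,2,3,4} = 1
The P-positions (g = 0) in 0..12 are 0, 1, 9, 10.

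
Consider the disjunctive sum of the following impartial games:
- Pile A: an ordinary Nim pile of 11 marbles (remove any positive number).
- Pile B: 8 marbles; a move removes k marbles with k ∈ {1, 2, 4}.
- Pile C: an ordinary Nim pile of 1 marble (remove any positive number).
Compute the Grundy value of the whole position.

8

Pile A is a plain Nim pile of size 11, so its Grundy value is 11.
Grundy values for pile B (subtraction set {1, 2, 4}):
k:     0  1  2  3  4  5  6  7  8
g(k):  0  1  2  0  1  2  0  1  2
So g(8) = 2.
Pile C is a plain Nim pile of size 1, so its Grundy value is 1.
By the Sprague-Grundy theorem, the Grundy value of a sum of independent games is the XOR of the component values.
Combined value = 11 ⊕ 2 ⊕ 1 = 8.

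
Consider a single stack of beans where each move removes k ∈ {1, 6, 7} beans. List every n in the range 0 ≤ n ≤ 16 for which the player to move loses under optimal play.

0, 2, 4, 12, 14, 16

Grundy values for subtraction set {1, 6, 7}:
k:     0  1  2  3  4  5  6  7  8  9 10 11 12 13 14 15 16
g(k):  0  1  0  1  0  1  2  3  2  3  2  3  0  1  0  1  0
The P-positions (g = 0) in 0..16 are 0, 2, 4, 12, 14, 16.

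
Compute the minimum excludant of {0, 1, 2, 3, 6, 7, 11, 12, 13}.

The values 0, 1, 2, 3 are all present; 4 is the first non-negative integer missing from the set.

4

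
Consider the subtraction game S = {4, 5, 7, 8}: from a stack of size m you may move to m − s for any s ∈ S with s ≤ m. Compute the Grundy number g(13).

0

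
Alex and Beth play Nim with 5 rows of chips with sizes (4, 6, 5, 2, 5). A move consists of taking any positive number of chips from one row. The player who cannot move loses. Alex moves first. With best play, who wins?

Beth wins

Compute the nim-sum pairwise:
4 XOR 6 = 2
2 XOR 5 = 7
7 XOR 2 = 5
5 XOR 5 = 0
The nim-sum is 0, so this is a P-position: the player to move is in a losing position under optimal play; Alex is about to move from it and so loses — Beth wins.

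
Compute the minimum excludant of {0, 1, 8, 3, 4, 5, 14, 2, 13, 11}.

6

The values 0, 1, 2, 3, 4, 5 are all present; 6 is the first non-negative integer missing from the set.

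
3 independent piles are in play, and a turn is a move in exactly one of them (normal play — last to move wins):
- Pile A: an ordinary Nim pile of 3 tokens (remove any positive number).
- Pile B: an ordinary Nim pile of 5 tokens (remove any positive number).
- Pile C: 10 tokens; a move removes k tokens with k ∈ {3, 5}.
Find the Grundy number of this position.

Pile A is a plain Nim pile of size 3, so its Grundy value is 3.
Pile B is a plain Nim pile of size 5, so its Grundy value is 5.
For pile C, compute g(0), g(1), … with moves {3, 5}:
g(0) = mex{} = 0
g(1) = mex{} = 0
g(2) = mex{} = 0
g(3) = mex{0} = 1
g(4) = mex{0} = 1
g(5) = mex{0} = 1
g(6) = mex{0,1} = 2
g(7) = mex{0,1} = 2
g(8) = mex{1} = 0
g(9) = mex{1,2} = 0
g(10) = mex{1,2} = 0
So g(10) = 0.
The value of a disjunctive sum is the nim-sum of the parts.
Combined value = 3 XOR 5 XOR 0 = 6.

6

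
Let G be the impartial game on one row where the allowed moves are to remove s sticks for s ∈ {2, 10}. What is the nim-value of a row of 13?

0

Build the Grundy sequence with g(k) = mex{g(k−s) : s ∈ {2, 10}, s ≤ k}:
k:     0  1  2  3  4  5  6  7  8  9 10 11 12 13
g(k):  0  0  1  1  0  0  1  1  0  0  1  1  0  0
So g(13) = 0.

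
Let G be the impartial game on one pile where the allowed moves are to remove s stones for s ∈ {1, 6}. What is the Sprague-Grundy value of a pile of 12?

Grundy values for subtraction set {1, 6}:
k:     0  1  2  3  4  5  6  7  8  9 10 11 12
g(k):  0  1  0  1  0  1  2  0  1  0  1  0  1
So g(12) = 1.

1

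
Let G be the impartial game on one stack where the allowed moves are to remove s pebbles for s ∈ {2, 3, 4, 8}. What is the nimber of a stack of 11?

2

Build the Grundy sequence with g(k) = mex{g(k−s) : s ∈ {2, 3, 4, 8}, s ≤ k}:
g(0) = mex{} = 0
g(1) = mex{} = 0
g(2) = mex{0} = 1
g(3) = mex{0} = 1
g(4) = mex{0,1} = 2
g(5) = mex{0,1} = 2
g(6) = mex{1,2} = 0
g(7) = mex{1,2} = 0
g(8) = mex{0,2} = 1
g(9) = mex{0,2} = 1
g(10) = mex{0,1} = 2
g(11) = mex{0,1} = 2
So g(11) = 2.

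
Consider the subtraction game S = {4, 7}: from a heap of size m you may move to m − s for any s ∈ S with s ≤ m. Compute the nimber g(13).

0

Build the Grundy sequence with g(k) = mex{g(k−s) : s ∈ {4, 7}, s ≤ k}:
g(0) = mex{} = 0
g(1) = mex{} = 0
g(2) = mex{} = 0
g(3) = mex{} = 0
g(4) = mex{0} = 1
g(5) = mex{0} = 1
g(6) = mex{0} = 1
g(7) = mex{0} = 1
g(8) = mex{0,1} = 2
g(9) = mex{0,1} = 2
g(10) = mex{0,1} = 2
g(11) = mex{1} = 0
g(12) = mex{1,2} = 0
g(13) = mex{1,2} = 0
So g(13) = 0.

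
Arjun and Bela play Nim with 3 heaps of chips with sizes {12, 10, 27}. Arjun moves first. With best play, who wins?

Arjun wins

Compute the nim-sum pairwise:
12 XOR 10 = 6
6 XOR 27 = 29
The nim-sum is 29 ≠ 0, so this is an N-position: the player to move can win; Arjun has a winning move.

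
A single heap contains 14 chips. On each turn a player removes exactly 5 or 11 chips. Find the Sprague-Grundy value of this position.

Build the Grundy sequence with g(k) = mex{g(k−s) : s ∈ {5, 11}, s ≤ k}:
k:     0  1  2  3  4  5  6  7  8  9 10 11 12 13 14
g(k):  0  0  0  0  0  1  1  1  1  1  0  2  2  2  2
So g(14) = 2.

2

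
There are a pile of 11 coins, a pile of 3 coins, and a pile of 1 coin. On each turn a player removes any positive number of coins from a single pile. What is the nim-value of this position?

Write each in binary and XOR column by column:
  1011  (11)
  0011  (3)
  0001  (1)
  ----
  1001  (9)

9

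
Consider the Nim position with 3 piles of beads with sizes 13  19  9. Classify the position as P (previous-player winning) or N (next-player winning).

N-position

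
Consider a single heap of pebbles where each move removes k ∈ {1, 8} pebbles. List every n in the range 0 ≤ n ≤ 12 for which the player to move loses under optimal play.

0, 2, 4, 6, 9, 11

Compute g(0), g(1), … for moves {1, 8}:
g(0) = mex{} = 0
g(1) = mex{0} = 1
g(2) = mex{1} = 0
g(3) = mex{0} = 1
g(4) = mex{1} = 0
g(5) = mex{0} = 1
g(6) = mex{1} = 0
g(7) = mex{0} = 1
g(8) = mex{0,1} = 2
g(9) = mex{1,2} = 0
g(10) = mex{0} = 1
g(11) = mex{1} = 0
g(12) = mex{0} = 1
The P-positions (g = 0) in 0..12 are 0, 2, 4, 6, 9, 11.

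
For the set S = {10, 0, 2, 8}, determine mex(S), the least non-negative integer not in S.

1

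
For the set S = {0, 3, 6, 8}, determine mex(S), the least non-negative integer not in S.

0 is in the set but 1 is not, so the mex is 1.

1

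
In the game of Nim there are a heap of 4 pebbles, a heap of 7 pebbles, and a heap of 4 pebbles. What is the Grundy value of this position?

7

Nim-sum: 4 ^ 7 ^ 4 = 7.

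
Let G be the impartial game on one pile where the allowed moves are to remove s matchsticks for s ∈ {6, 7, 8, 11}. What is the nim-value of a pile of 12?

Build the Grundy sequence with g(k) = mex{g(k−s) : s ∈ {6, 7, 8, 11}, s ≤ k}:
g(0) = mex{} = 0
g(1) = mex{} = 0
g(2) = mex{} = 0
g(3) = mex{} = 0
g(4) = mex{} = 0
g(5) = mex{} = 0
g(6) = mex{0} = 1
g(7) = mex{0} = 1
g(8) = mex{0} = 1
g(9) = mex{0} = 1
g(10) = mex{0} = 1
g(11) = mex{0} = 1
g(12) = mex{0,1} = 2
So g(12) = 2.

2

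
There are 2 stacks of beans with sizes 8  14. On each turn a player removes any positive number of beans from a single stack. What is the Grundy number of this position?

6

Write each in binary and XOR column by column:
  1000  (8)
  1110  (14)
  ----
  0110  (6)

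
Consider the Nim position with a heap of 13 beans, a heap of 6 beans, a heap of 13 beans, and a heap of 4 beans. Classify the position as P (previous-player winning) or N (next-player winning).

Bitwise XOR of the heap sizes:
  1101  (13)
  0110  (6)
  1101  (13)
  0100  (4)
  ----
  0010  (2)
The nim-sum is 2 ≠ 0, so this is an N-position: the player to move can win.

N-position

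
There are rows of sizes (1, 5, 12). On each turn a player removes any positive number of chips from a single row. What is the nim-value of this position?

Compute the nim-sum pairwise:
1 ^ 5 = 4
4 ^ 12 = 8

8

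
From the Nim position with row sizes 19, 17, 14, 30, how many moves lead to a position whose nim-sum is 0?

3

Compute the nim-sum pairwise:
19 ^ 17 = 2
2 ^ 14 = 12
12 ^ 30 = 18
The overall nim-sum is X = 18. A row of size p has a winning move iff p XOR X < p (reduce it to p XOR X).
  19: 19 XOR 18 = 1 < 19 — winning move (to 1).
  17: 17 XOR 18 = 3 < 17 — winning move (to 3).
  14: 14 XOR 18 = 28 ≥ 14 — no move.
  30: 30 XOR 18 = 12 < 30 — winning move (to 12).
That gives 3 winning moves.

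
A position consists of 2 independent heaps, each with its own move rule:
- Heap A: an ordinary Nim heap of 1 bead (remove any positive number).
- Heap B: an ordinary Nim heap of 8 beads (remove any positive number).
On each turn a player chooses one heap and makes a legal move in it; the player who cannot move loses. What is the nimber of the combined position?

9

Heap A is a plain Nim heap of size 1, so its Grundy value is 1.
Heap B is a plain Nim heap of size 8, so its Grundy value is 8.
By the Sprague-Grundy theorem, the Grundy value of a sum of independent games is the XOR of the component values.
Combined value = 1 XOR 8 = 9.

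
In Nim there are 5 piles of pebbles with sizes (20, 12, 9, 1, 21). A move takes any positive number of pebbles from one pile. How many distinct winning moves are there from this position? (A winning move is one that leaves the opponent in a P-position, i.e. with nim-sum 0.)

Nim-sum: 20 XOR 12 XOR 9 XOR 1 XOR 21 = 5.
The overall nim-sum is X = 5. A pile of size p has a winning move iff p XOR X < p (reduce it to p XOR X).
  20: 20 XOR 5 = 17 < 20 — winning move (to 17).
  12: 12 XOR 5 = 9 < 12 — winning move (to 9).
  9: 9 XOR 5 = 12 ≥ 9 — no move.
  1: 1 XOR 5 = 4 ≥ 1 — no move.
  21: 21 XOR 5 = 16 < 21 — winning move (to 16).
That gives 3 winning moves.

3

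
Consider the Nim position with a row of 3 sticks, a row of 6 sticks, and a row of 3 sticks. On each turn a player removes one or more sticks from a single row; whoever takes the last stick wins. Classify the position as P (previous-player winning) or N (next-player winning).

N-position

In binary:
  011  (3)
  110  (6)
  011  (3)
  ---
  110  (6)
The nim-sum is 6 ≠ 0, so this is an N-position: the player to move can win.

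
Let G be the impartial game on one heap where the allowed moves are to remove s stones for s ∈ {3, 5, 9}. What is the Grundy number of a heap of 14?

Build the Grundy sequence with g(k) = mex{g(k−s) : s ∈ {3, 5, 9}, s ≤ k}:
k:     0  1  2  3  4  5  6  7  8  9 10 11 12 13 14
g(k):  0  0  0  1  1  1  2  2  0  3  3  1  0  2  0
So g(14) = 0.

0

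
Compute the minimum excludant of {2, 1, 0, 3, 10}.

4

The values 0, 1, 2, 3 are all present; 4 is the first non-negative integer missing from the set.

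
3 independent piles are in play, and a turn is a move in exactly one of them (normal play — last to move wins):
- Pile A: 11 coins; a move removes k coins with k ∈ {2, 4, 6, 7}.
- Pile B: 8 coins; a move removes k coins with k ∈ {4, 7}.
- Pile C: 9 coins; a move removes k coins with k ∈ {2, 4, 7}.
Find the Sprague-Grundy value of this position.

For pile A, compute g(0), g(1), … with moves {2, 4, 6, 7}:
k:     0  1  2  3  4  5  6  7  8  9 10 11
g(k):  0  0  1  1  2  2  3  3  4  0  0  1
So g(11) = 1.
Grundy values for pile B (subtraction set {4, 7}):
g(0) = mex{} = 0
g(1) = mex{} = 0
g(2) = mex{} = 0
g(3) = mex{} = 0
g(4) = mex{0} = 1
g(5) = mex{0} = 1
g(6) = mex{0} = 1
g(7) = mex{0} = 1
g(8) = mex{0,1} = 2
So g(8) = 2.
Build the Grundy sequence for pile C with g(k) = mex{g(k−s) : s ∈ {2, 4, 7}, s ≤ k}:
k:     0  1  2  3  4  5  6  7  8  9
g(k):  0  0  1  1  2  2  0  3  1  0
So g(9) = 0.
By the Sprague-Grundy theorem, the Grundy value of a sum of independent games is the XOR of the component values.
Combined value = 1 XOR 2 XOR 0 = 3.

3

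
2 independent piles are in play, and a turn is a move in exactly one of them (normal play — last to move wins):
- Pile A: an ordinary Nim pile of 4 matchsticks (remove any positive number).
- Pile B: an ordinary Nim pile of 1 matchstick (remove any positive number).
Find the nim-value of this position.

5

Pile A is a plain Nim pile of size 4, so its Grundy value is 4.
Pile B is a plain Nim pile of size 1, so its Grundy value is 1.
The value of a disjunctive sum is the nim-sum of the parts.
Combined value = 4 XOR 1 = 5.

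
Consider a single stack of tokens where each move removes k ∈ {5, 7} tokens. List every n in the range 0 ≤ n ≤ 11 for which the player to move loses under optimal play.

0, 1, 2, 3, 4

Grundy values for subtraction set {5, 7}:
g(0) = mex{} = 0
g(1) = mex{} = 0
g(2) = mex{} = 0
g(3) = mex{} = 0
g(4) = mex{} = 0
g(5) = mex{0} = 1
g(6) = mex{0} = 1
g(7) = mex{0} = 1
g(8) = mex{0} = 1
g(9) = mex{0} = 1
g(10) = mex{0,1} = 2
g(11) = mex{0,1} = 2
The P-positions (g = 0) in 0..11 are 0, 1, 2, 3, 4.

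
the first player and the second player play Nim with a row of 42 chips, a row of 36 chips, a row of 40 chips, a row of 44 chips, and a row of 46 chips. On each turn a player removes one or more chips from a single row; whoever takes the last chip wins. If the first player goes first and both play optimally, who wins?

Nim-sum: 42 ⊕ 36 ⊕ 40 ⊕ 44 ⊕ 46 = 36.
The nim-sum is 36 ≠ 0, so this is an N-position: the player to move can win; the first player has a winning move.

the first player wins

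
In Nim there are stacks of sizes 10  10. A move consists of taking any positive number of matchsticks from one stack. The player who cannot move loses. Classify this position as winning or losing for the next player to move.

Nim-sum: 10 XOR 10 = 0.
The nim-sum is 0, so this is a P-position: the player to move is in a losing position under optimal play.

Losing position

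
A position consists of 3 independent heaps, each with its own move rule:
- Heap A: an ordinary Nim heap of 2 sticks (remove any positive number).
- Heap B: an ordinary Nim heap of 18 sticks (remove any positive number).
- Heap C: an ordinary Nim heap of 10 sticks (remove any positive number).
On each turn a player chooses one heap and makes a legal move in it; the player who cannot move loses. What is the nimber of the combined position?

Heap A is a plain Nim heap of size 2, so its Grundy value is 2.
Heap B is a plain Nim heap of size 18, so its Grundy value is 18.
Heap C is a plain Nim heap of size 10, so its Grundy value is 10.
By the Sprague-Grundy theorem, the Grundy value of a sum of independent games is the XOR of the component values.
Combined value = 2 ⊕ 18 ⊕ 10 = 26.

26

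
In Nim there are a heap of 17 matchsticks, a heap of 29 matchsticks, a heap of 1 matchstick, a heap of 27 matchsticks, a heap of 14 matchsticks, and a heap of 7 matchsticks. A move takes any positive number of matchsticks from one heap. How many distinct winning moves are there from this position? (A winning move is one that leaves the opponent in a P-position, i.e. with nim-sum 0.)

3

Nim-sum: 17 ⊕ 29 ⊕ 1 ⊕ 27 ⊕ 14 ⊕ 7 = 31.
The overall nim-sum is X = 31. A heap of size p has a winning move iff p XOR X < p (reduce it to p XOR X).
  17: 17 XOR 31 = 14 < 17 — winning move (to 14).
  29: 29 XOR 31 = 2 < 29 — winning move (to 2).
  1: 1 XOR 31 = 30 ≥ 1 — no move.
  27: 27 XOR 31 = 4 < 27 — winning move (to 4).
  14: 14 XOR 31 = 17 ≥ 14 — no move.
  7: 7 XOR 31 = 24 ≥ 7 — no move.
That gives 3 winning moves.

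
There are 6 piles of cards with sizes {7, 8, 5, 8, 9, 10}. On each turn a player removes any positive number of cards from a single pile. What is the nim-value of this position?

Compute the nim-sum pairwise:
7 ⊕ 8 = 15
15 ⊕ 5 = 10
10 ⊕ 8 = 2
2 ⊕ 9 = 11
11 ⊕ 10 = 1

1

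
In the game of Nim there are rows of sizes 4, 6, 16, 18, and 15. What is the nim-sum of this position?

Nim-sum: 4 ⊕ 6 ⊕ 16 ⊕ 18 ⊕ 15 = 15.

15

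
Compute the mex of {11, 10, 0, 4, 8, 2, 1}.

3

The values 0, 1, 2 are all present; 3 is the first non-negative integer missing from the set.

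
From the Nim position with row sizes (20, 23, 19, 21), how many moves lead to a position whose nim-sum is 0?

3

Compute the nim-sum pairwise:
20 ⊕ 23 = 3
3 ⊕ 19 = 16
16 ⊕ 21 = 5
The overall nim-sum is X = 5. A row of size p has a winning move iff p XOR X < p (reduce it to p XOR X).
  20: 20 XOR 5 = 17 < 20 — winning move (to 17).
  23: 23 XOR 5 = 18 < 23 — winning move (to 18).
  19: 19 XOR 5 = 22 ≥ 19 — no move.
  21: 21 XOR 5 = 16 < 21 — winning move (to 16).
That gives 3 winning moves.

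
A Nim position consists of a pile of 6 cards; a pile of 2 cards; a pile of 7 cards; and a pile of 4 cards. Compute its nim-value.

Compute the nim-sum pairwise:
6 XOR 2 = 4
4 XOR 7 = 3
3 XOR 4 = 7

7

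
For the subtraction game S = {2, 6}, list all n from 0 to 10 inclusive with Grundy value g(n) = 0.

Build the Grundy sequence with g(k) = mex{g(k−s) : s ∈ {2, 6}, s ≤ k}:
g(0) = mex{} = 0
g(1) = mex{} = 0
g(2) = mex{0} = 1
g(3) = mex{0} = 1
g(4) = mex{1} = 0
g(5) = mex{1} = 0
g(6) = mex{0} = 1
g(7) = mex{0} = 1
g(8) = mex{1} = 0
g(9) = mex{1} = 0
g(10) = mex{0} = 1
The P-positions (g = 0) in 0..10 are 0, 1, 4, 5, 8, 9.

0, 1, 4, 5, 8, 9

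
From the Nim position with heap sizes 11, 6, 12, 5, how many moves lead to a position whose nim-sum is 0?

3

Write each in binary and XOR column by column:
  1011  (11)
  0110  (6)
  1100  (12)
  0101  (5)
  ----
  0100  (4)
The overall nim-sum is X = 4. A heap of size p has a winning move iff p XOR X < p (reduce it to p XOR X).
  11: 11 XOR 4 = 15 ≥ 11 — no move.
  6: 6 XOR 4 = 2 < 6 — winning move (to 2).
  12: 12 XOR 4 = 8 < 12 — winning move (to 8).
  5: 5 XOR 4 = 1 < 5 — winning move (to 1).
That gives 3 winning moves.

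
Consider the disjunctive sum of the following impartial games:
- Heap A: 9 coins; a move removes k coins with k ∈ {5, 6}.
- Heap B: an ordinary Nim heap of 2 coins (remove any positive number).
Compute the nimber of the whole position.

3

Build the Grundy sequence for heap A with g(k) = mex{g(k−s) : s ∈ {5, 6}, s ≤ k}:
k:     0  1  2  3  4  5  6  7  8  9
g(k):  0  0  0  0  0  1  1  1  1  1
So g(9) = 1.
Heap B is a plain Nim heap of size 2, so its Grundy value is 2.
By the Sprague-Grundy theorem, the Grundy value of a sum of independent games is the XOR of the component values.
Combined value = 1 ⊕ 2 = 3.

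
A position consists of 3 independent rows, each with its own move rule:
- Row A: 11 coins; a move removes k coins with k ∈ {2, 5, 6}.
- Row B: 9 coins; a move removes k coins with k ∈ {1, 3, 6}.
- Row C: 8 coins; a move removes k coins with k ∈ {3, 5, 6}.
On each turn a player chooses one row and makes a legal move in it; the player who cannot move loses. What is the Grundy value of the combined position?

2

Grundy values for row A (subtraction set {2, 5, 6}):
g(0) = mex{} = 0
g(1) = mex{} = 0
g(2) = mex{0} = 1
g(3) = mex{0} = 1
g(4) = mex{1} = 0
g(5) = mex{0,1} = 2
g(6) = mex{0} = 1
g(7) = mex{0,1,2} = 3
g(8) = mex{1} = 0
g(9) = mex{0,1,3} = 2
g(10) = mex{0,2} = 1
g(11) = mex{1,2} = 0
So g(11) = 0.
Grundy values for row B (subtraction set {1, 3, 6}):
k:     0  1  2  3  4  5  6  7  8  9
g(k):  0  1  0  1  0  1  2  3  2  0
So g(9) = 0.
Grundy values for row C (subtraction set {3, 5, 6}):
g(0) = mex{} = 0
g(1) = mex{} = 0
g(2) = mex{} = 0
g(3) = mex{0} = 1
g(4) = mex{0} = 1
g(5) = mex{0} = 1
g(6) = mex{0,1} = 2
g(7) = mex{0,1} = 2
g(8) = mex{0,1} = 2
So g(8) = 2.
By the Sprague-Grundy theorem, the Grundy value of a sum of independent games is the XOR of the component values.
Combined value = 0 ⊕ 0 ⊕ 2 = 2.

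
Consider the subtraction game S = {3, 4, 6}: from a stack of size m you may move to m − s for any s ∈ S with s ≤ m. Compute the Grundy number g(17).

2

Build the Grundy sequence with g(k) = mex{g(k−s) : s ∈ {3, 4, 6}, s ≤ k}:
k:     0  1  2  3  4  5  6  7  8  9 10 11 12 13 14 15 16 17
g(k):  0  0  0  1  1  1  2  2  2  0  0  0  1  1  1  2  2  2
So g(17) = 2.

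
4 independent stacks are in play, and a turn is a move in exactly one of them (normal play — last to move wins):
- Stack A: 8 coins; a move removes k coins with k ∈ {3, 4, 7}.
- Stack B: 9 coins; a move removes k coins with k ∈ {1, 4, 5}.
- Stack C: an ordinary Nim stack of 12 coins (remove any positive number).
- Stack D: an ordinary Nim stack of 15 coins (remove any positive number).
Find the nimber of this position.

0

Grundy values for stack A (subtraction set {3, 4, 7}):
k:     0  1  2  3  4  5  6  7  8
g(k):  0  0  0  1  1  1  2  2  2
So g(8) = 2.
Grundy values for stack B (subtraction set {1, 4, 5}):
g(0) = mex{} = 0
g(1) = mex{0} = 1
g(2) = mex{1} = 0
g(3) = mex{0} = 1
g(4) = mex{0,1} = 2
g(5) = mex{0,1,2} = 3
g(6) = mex{0,1,3} = 2
g(7) = mex{0,1,2} = 3
g(8) = mex{1,2,3} = 0
g(9) = mex{0,2,3} = 1
So g(9) = 1.
Stack C is a plain Nim stack of size 12, so its Grundy value is 12.
Stack D is a plain Nim stack of size 15, so its Grundy value is 15.
By the Sprague-Grundy theorem, the Grundy value of a sum of independent games is the XOR of the component values.
Combined value = 2 ⊕ 1 ⊕ 12 ⊕ 15 = 0.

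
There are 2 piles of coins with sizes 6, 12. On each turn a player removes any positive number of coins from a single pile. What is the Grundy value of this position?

Nim-sum: 6 ^ 12 = 10.

10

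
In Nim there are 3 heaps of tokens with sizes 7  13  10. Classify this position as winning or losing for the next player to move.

Nim-sum: 7 ⊕ 13 ⊕ 10 = 0.
The nim-sum is 0, so this is a P-position: the player to move is in a losing position under optimal play.

Losing position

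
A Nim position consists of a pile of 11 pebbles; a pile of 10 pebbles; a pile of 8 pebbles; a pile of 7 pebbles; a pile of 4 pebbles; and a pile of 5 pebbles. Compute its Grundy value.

Nim-sum: 11 ⊕ 10 ⊕ 8 ⊕ 7 ⊕ 4 ⊕ 5 = 15.

15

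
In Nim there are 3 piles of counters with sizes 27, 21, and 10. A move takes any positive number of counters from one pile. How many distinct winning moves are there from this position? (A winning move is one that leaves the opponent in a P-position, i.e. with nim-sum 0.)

1

Compute the nim-sum pairwise:
27 ⊕ 21 = 14
14 ⊕ 10 = 4
The overall nim-sum is X = 4. A pile of size p has a winning move iff p XOR X < p (reduce it to p XOR X).
  27: 27 XOR 4 = 31 ≥ 27 — no move.
  21: 21 XOR 4 = 17 < 21 — winning move (to 17).
  10: 10 XOR 4 = 14 ≥ 10 — no move.
That gives 1 winning move.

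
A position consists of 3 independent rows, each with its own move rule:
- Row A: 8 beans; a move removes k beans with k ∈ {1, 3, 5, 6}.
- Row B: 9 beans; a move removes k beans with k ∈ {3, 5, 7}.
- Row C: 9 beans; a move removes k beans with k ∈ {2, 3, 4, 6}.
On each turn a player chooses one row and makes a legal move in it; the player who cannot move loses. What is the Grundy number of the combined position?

Grundy values for row A (subtraction set {1, 3, 5, 6}):
g(0) = mex{} = 0
g(1) = mex{0} = 1
g(2) = mex{1} = 0
g(3) = mex{0} = 1
g(4) = mex{1} = 0
g(5) = mex{0} = 1
g(6) = mex{0,1} = 2
g(7) = mex{0,1,2} = 3
g(8) = mex{0,1,3} = 2
So g(8) = 2.
Build the Grundy sequence for row B with g(k) = mex{g(k−s) : s ∈ {3, 5, 7}, s ≤ k}:
g(0) = mex{} = 0
g(1) = mex{} = 0
g(2) = mex{} = 0
g(3) = mex{0} = 1
g(4) = mex{0} = 1
g(5) = mex{0} = 1
g(6) = mex{0,1} = 2
g(7) = mex{0,1} = 2
g(8) = mex{0,1} = 2
g(9) = mex{0,1,2} = 3
So g(9) = 3.
Build the Grundy sequence for row C with g(k) = mex{g(k−s) : s ∈ {2, 3, 4, 6}, s ≤ k}:
k:     0  1  2  3  4  5  6  7  8  9
g(k):  0  0  1  1  2  2  3  3  0  0
So g(9) = 0.
By the Sprague-Grundy theorem, the Grundy value of a sum of independent games is the XOR of the component values.
Combined value = 2 XOR 3 XOR 0 = 1.

1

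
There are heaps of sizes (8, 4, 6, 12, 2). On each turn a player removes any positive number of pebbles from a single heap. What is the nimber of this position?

Compute the nim-sum pairwise:
8 ⊕ 4 = 12
12 ⊕ 6 = 10
10 ⊕ 12 = 6
6 ⊕ 2 = 4

4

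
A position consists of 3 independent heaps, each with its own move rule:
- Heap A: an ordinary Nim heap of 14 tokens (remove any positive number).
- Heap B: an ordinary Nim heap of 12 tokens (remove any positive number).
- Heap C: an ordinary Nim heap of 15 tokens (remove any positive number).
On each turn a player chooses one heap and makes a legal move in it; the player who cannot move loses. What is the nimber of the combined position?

Heap A is a plain Nim heap of size 14, so its Grundy value is 14.
Heap B is a plain Nim heap of size 12, so its Grundy value is 12.
Heap C is a plain Nim heap of size 15, so its Grundy value is 15.
By the Sprague-Grundy theorem, the Grundy value of a sum of independent games is the XOR of the component values.
Combined value = 14 XOR 12 XOR 15 = 13.

13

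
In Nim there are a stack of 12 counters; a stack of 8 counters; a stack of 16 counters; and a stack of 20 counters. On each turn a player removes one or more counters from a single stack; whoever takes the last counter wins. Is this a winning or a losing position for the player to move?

Losing position

Compute the nim-sum pairwise:
12 ⊕ 8 = 4
4 ⊕ 16 = 20
20 ⊕ 20 = 0
The nim-sum is 0, so this is a P-position: the player to move is in a losing position under optimal play.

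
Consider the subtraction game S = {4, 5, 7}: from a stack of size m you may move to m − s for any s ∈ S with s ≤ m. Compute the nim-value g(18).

Grundy values for subtraction set {4, 5, 7}:
k:     0  1  2  3  4  5  6  7  8  9 10 11 12 13 14 15 16 17 18
g(k):  0  0  0  0  1  1  1  1  2  2  2  0  0  0  0  1  1  1  1
So g(18) = 1.

1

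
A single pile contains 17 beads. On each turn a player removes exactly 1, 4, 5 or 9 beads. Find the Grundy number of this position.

1

Grundy values for subtraction set {1, 4, 5, 9}:
k:     0  1  2  3  4  5  6  7  8  9 10 11 12 13 14 15 16 17
g(k):  0  1  0  1  2  3  2  3  0  1  0  1  2  3  2  3  0  1
So g(17) = 1.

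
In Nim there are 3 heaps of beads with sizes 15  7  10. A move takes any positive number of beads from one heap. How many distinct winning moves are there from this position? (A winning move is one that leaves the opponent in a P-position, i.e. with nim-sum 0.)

3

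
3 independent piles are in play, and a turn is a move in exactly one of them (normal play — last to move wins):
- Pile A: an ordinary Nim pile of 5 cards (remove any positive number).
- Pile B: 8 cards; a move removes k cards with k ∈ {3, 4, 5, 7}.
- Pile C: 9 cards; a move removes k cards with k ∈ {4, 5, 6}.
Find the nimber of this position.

5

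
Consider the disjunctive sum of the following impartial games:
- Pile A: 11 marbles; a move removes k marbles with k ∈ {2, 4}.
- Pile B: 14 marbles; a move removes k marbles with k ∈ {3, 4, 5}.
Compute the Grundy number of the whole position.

0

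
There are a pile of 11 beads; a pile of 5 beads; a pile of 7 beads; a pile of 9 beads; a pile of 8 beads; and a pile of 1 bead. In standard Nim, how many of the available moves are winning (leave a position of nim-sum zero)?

3

Nim-sum: 11 XOR 5 XOR 7 XOR 9 XOR 8 XOR 1 = 9.
The overall nim-sum is X = 9. A pile of size p has a winning move iff p XOR X < p (reduce it to p XOR X).
  11: 11 XOR 9 = 2 < 11 — winning move (to 2).
  5: 5 XOR 9 = 12 ≥ 5 — no move.
  7: 7 XOR 9 = 14 ≥ 7 — no move.
  9: 9 XOR 9 = 0 < 9 — winning move (to 0).
  8: 8 XOR 9 = 1 < 8 — winning move (to 1).
  1: 1 XOR 9 = 8 ≥ 1 — no move.
That gives 3 winning moves.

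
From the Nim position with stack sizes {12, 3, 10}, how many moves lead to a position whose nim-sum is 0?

1

Nim-sum: 12 ⊕ 3 ⊕ 10 = 5.
The overall nim-sum is X = 5. A stack of size p has a winning move iff p XOR X < p (reduce it to p XOR X).
  12: 12 XOR 5 = 9 < 12 — winning move (to 9).
  3: 3 XOR 5 = 6 ≥ 3 — no move.
  10: 10 XOR 5 = 15 ≥ 10 — no move.
That gives 1 winning move.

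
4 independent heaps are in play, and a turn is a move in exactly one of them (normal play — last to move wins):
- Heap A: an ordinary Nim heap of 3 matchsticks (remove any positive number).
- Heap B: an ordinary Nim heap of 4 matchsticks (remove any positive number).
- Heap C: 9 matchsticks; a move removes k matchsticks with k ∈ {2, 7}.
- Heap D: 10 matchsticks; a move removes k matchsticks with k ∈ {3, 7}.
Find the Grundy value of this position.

7

Heap A is a plain Nim heap of size 3, so its Grundy value is 3.
Heap B is a plain Nim heap of size 4, so its Grundy value is 4.
Grundy values for heap C (subtraction set {2, 7}):
k:     0  1  2  3  4  5  6  7  8  9
g(k):  0  0  1  1  0  0  1  1  2  0
So g(9) = 0.
Build the Grundy sequence for heap D with g(k) = mex{g(k−s) : s ∈ {3, 7}, s ≤ k}:
k:     0  1  2  3  4  5  6  7  8  9 10
g(k):  0  0  0  1  1  1  0  2  2  1  0
So g(10) = 0.
The value of a disjunctive sum is the nim-sum of the parts.
Combined value = 3 ⊕ 4 ⊕ 0 ⊕ 0 = 7.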